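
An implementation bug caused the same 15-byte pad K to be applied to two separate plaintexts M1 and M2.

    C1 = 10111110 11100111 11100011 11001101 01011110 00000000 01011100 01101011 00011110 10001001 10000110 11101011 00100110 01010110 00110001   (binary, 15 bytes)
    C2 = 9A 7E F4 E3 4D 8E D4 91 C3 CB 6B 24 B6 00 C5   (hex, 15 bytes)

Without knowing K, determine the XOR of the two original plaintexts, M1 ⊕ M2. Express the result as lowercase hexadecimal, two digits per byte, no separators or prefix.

2499172e138e88fadd42edcf9056f4

C1 ⊕ C2 = (M1 ⊕ K) ⊕ (M2 ⊕ K) = M1 ⊕ M2 — the shared key cancels under XOR.
be XOR 9a = 24
e7 XOR 7e = 99
e3 XOR f4 = 17
cd XOR e3 = 2e
5e XOR 4d = 13
00 XOR 8e = 8e
5c XOR d4 = 88
6b XOR 91 = fa
1e XOR c3 = dd
89 XOR cb = 42
86 XOR 6b = ed
eb XOR 24 = cf
26 XOR b6 = 90
56 XOR 00 = 56
31 XOR c5 = f4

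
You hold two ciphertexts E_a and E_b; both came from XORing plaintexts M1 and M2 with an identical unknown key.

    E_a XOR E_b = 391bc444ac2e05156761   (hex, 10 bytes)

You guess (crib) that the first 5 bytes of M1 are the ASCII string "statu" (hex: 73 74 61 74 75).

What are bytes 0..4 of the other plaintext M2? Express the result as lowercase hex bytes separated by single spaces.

4a 6f a5 30 d9

Since E_a ⊕ E_b = M1 ⊕ M2, XORing with the guessed M1 bytes yields the corresponding M2 bytes: M2 = (E_a ⊕ E_b) ⊕ M1.
39 xor 73 = 4a
1b xor 74 = 6f
c4 xor 61 = a5
44 xor 74 = 30
ac xor 75 = d9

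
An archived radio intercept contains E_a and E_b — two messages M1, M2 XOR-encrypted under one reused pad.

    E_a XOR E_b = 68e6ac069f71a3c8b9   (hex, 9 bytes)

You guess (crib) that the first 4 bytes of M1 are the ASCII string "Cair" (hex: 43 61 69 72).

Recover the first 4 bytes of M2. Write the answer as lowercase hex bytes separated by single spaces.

Since E_a ⊕ E_b = M1 ⊕ M2, XORing with the guessed M1 bytes yields the corresponding M2 bytes: M2 = (E_a ⊕ E_b) ⊕ M1.
byte 0: 104 ⊕  67 =  43
byte 1: 230 ⊕  97 = 135
byte 2: 172 ⊕ 105 = 197
byte 3:   6 ⊕ 114 = 116

2b 87 c5 74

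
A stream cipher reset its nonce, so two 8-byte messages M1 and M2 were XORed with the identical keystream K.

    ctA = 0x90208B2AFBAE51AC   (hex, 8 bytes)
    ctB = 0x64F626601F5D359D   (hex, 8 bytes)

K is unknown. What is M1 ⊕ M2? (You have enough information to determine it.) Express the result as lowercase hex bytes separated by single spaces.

f4 d6 ad 4a e4 f3 64 31

ctA ⊕ ctB = (M1 ⊕ K) ⊕ (M2 ⊕ K) = M1 ⊕ M2 — the shared key cancels under XOR.
144 xor 100 = 244
 32 xor 246 = 214
139 xor  38 = 173
 42 xor  96 =  74
251 xor  31 = 228
174 xor  93 = 243
 81 xor  53 = 100
172 xor 157 =  49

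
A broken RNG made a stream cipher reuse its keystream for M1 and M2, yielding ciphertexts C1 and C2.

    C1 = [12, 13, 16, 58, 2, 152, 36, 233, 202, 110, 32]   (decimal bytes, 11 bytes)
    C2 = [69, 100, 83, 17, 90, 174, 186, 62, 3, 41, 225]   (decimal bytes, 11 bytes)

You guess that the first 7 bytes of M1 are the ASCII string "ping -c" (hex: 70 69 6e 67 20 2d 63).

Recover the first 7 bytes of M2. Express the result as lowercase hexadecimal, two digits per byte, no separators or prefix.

First, C1 ⊕ C2 = (M1 ⊕ K) ⊕ (M2 ⊕ K) = M1 ⊕ M2, so the key drops out. Then M2 = (M1 ⊕ M2) ⊕ M1 over the first 7 bytes.
byte 0: (0c xor 45) xor 70 = 49 xor 70 = 39
byte 1: (0d xor 64) xor 69 = 69 xor 69 = 00
byte 2: (10 xor 53) xor 6e = 43 xor 6e = 2d
byte 3: (3a xor 11) xor 67 = 2b xor 67 = 4c
byte 4: (02 xor 5a) xor 20 = 58 xor 20 = 78
byte 5: (98 xor ae) xor 2d = 36 xor 2d = 1b
byte 6: (24 xor ba) xor 63 = 9e xor 63 = fd

39002d4c781bfd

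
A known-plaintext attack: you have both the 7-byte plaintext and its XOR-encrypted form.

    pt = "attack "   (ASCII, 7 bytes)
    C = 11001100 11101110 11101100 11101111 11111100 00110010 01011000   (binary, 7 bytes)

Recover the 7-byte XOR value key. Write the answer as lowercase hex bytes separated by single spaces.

ad 9a 98 8e 9f 59 78

Since C = pt ⊕ key, XORing both sides with pt gives key = pt ⊕ C.
61 XOR cc = ad
74 XOR ee = 9a
74 XOR ec = 98
61 XOR ef = 8e
63 XOR fc = 9f
6b XOR 32 = 59
20 XOR 58 = 78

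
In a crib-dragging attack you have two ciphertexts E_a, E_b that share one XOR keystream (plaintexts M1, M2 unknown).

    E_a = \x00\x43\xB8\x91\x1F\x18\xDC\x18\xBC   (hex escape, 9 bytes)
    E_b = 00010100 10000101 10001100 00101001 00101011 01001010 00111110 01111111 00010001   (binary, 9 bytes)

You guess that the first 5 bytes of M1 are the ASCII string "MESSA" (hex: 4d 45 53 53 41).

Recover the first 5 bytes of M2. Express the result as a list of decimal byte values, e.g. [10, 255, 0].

First, E_a ⊕ E_b = (M1 ⊕ K) ⊕ (M2 ⊕ K) = M1 ⊕ M2, so the key drops out. Then M2 = (M1 ⊕ M2) ⊕ M1 over the first 5 bytes.
byte 0: (00 ⊕ 14) ⊕ 4d = 14 ⊕ 4d = 59
byte 1: (43 ⊕ 85) ⊕ 45 = c6 ⊕ 45 = 83
byte 2: (b8 ⊕ 8c) ⊕ 53 = 34 ⊕ 53 = 67
byte 3: (91 ⊕ 29) ⊕ 53 = b8 ⊕ 53 = eb
byte 4: (1f ⊕ 2b) ⊕ 41 = 34 ⊕ 41 = 75

[89, 131, 103, 235, 117]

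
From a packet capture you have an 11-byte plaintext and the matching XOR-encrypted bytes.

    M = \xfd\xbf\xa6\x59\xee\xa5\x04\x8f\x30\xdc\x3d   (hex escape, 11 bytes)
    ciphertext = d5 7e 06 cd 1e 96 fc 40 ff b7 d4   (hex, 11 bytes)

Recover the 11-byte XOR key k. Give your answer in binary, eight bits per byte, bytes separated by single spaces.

00101000 11000001 10100000 10010100 11110000 00110011 11111000 11001111 11001111 01101011 11101001

Since ciphertext = M ⊕ k, XORing both sides with M gives k = M ⊕ ciphertext.
fd ⊕ d5 = 28
bf ⊕ 7e = c1
a6 ⊕ 06 = a0
59 ⊕ cd = 94
ee ⊕ 1e = f0
a5 ⊕ 96 = 33
04 ⊕ fc = f8
8f ⊕ 40 = cf
30 ⊕ ff = cf
dc ⊕ b7 = 6b
3d ⊕ d4 = e9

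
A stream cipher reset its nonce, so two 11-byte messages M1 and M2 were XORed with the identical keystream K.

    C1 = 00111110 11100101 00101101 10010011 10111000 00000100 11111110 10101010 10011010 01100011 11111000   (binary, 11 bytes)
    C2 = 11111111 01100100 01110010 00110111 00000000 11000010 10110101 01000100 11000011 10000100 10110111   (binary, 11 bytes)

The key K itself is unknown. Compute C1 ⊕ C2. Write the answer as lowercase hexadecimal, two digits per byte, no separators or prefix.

c1815fa4b8c64bee59e74f

C1 ⊕ C2 = (M1 ⊕ K) ⊕ (M2 ⊕ K) = M1 ⊕ M2 — the shared key cancels under XOR.
byte 0: 3e xor ff = c1
byte 1: e5 xor 64 = 81
byte 2: 2d xor 72 = 5f
byte 3: 93 xor 37 = a4
byte 4: b8 xor 00 = b8
byte 5: 04 xor c2 = c6
byte 6: fe xor b5 = 4b
byte 7: aa xor 44 = ee
byte 8: 9a xor c3 = 59
byte 9: 63 xor 84 = e7
byte 10: f8 xor b7 = 4f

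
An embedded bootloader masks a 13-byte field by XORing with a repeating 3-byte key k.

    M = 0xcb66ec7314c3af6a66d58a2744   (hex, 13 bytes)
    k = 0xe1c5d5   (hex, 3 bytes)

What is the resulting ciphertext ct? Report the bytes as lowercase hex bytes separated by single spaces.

The 3-byte key repeats, so the effective keystream is e1 c5 d5 e1 c5 d5 e1 c5 d5 e1 c5 d5 e1.
byte 0: 203 xor 225 =  42
byte 1: 102 xor 197 = 163
byte 2: 236 xor 213 =  57
byte 3: 115 xor 225 = 146
byte 4:  20 xor 197 = 209
byte 5: 195 xor 213 =  22
byte 6: 175 xor 225 =  78
byte 7: 106 xor 197 = 175
byte 8: 102 xor 213 = 179
byte 9: 213 xor 225 =  52
byte 10: 138 xor 197 =  79
byte 11:  39 xor 213 = 242
byte 12:  68 xor 225 = 165

2a a3 39 92 d1 16 4e af b3 34 4f f2 a5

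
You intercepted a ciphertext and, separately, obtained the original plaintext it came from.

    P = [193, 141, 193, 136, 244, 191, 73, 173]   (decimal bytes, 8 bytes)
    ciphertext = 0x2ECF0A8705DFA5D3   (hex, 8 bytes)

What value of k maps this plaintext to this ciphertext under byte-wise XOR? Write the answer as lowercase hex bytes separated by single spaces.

ef 42 cb 0f f1 60 ec 7e

Since ciphertext = P ⊕ k, XORing both sides with P gives k = P ⊕ ciphertext.
c1 ^ 2e = ef
8d ^ cf = 42
c1 ^ 0a = cb
88 ^ 87 = 0f
f4 ^ 05 = f1
bf ^ df = 60
49 ^ a5 = ec
ad ^ d3 = 7e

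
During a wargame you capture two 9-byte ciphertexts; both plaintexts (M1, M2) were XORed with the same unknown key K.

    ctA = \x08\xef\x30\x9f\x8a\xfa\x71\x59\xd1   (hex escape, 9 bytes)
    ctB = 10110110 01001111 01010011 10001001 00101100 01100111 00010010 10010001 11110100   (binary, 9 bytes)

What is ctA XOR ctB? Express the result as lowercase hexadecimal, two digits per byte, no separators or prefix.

bea06316a69d63c825

ctA ⊕ ctB = (M1 ⊕ K) ⊕ (M2 ⊕ K) = M1 ⊕ M2 — the shared key cancels under XOR.
08 xor b6 = be
ef xor 4f = a0
30 xor 53 = 63
9f xor 89 = 16
8a xor 2c = a6
fa xor 67 = 9d
71 xor 12 = 63
59 xor 91 = c8
d1 xor f4 = 25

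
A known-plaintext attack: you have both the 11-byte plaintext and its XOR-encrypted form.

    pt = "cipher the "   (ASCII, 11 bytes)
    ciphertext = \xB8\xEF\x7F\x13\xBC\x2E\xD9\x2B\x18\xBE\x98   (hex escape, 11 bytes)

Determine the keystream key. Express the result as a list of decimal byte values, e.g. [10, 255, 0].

Since ciphertext = pt ⊕ key, XORing both sides with pt gives key = pt ⊕ ciphertext.
byte 0:  99 XOR 184 = 219
byte 1: 105 XOR 239 = 134
byte 2: 112 XOR 127 =  15
byte 3: 104 XOR  19 = 123
byte 4: 101 XOR 188 = 217
byte 5: 114 XOR  46 =  92
byte 6:  32 XOR 217 = 249
byte 7: 116 XOR  43 =  95
byte 8: 104 XOR  24 = 112
byte 9: 101 XOR 190 = 219
byte 10:  32 XOR 152 = 184

[219, 134, 15, 123, 217, 92, 249, 95, 112, 219, 184]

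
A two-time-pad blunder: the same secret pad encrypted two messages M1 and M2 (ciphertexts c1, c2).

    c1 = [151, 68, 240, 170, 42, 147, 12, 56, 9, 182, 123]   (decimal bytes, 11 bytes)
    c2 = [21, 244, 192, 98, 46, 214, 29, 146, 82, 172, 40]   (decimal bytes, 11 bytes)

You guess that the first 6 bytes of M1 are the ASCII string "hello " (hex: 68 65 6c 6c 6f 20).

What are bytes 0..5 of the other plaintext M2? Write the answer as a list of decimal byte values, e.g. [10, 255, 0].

First, c1 ⊕ c2 = (M1 ⊕ K) ⊕ (M2 ⊕ K) = M1 ⊕ M2, so the key drops out. Then M2 = (M1 ⊕ M2) ⊕ M1 over the first 6 bytes.
byte 0: (97 xor 15) xor 68 = 82 xor 68 = ea
byte 1: (44 xor f4) xor 65 = b0 xor 65 = d5
byte 2: (f0 xor c0) xor 6c = 30 xor 6c = 5c
byte 3: (aa xor 62) xor 6c = c8 xor 6c = a4
byte 4: (2a xor 2e) xor 6f = 04 xor 6f = 6b
byte 5: (93 xor d6) xor 20 = 45 xor 20 = 65

[234, 213, 92, 164, 107, 101]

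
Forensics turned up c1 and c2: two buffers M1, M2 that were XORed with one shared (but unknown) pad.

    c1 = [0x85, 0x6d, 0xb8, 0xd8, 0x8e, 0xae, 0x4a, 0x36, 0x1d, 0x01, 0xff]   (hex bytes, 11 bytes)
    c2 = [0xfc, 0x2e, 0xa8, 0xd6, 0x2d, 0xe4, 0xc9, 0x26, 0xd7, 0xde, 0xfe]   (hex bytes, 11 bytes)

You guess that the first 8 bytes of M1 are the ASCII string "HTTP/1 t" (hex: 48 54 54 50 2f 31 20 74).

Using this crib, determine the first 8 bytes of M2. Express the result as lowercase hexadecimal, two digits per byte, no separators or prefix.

3117445e8c7ba364

First, c1 ⊕ c2 = (M1 ⊕ K) ⊕ (M2 ⊕ K) = M1 ⊕ M2, so the key drops out. Then M2 = (M1 ⊕ M2) ⊕ M1 over the first 8 bytes.
byte 0: (85 ^ fc) ^ 48 = 79 ^ 48 = 31
byte 1: (6d ^ 2e) ^ 54 = 43 ^ 54 = 17
byte 2: (b8 ^ a8) ^ 54 = 10 ^ 54 = 44
byte 3: (d8 ^ d6) ^ 50 = 0e ^ 50 = 5e
byte 4: (8e ^ 2d) ^ 2f = a3 ^ 2f = 8c
byte 5: (ae ^ e4) ^ 31 = 4a ^ 31 = 7b
byte 6: (4a ^ c9) ^ 20 = 83 ^ 20 = a3
byte 7: (36 ^ 26) ^ 74 = 10 ^ 74 = 64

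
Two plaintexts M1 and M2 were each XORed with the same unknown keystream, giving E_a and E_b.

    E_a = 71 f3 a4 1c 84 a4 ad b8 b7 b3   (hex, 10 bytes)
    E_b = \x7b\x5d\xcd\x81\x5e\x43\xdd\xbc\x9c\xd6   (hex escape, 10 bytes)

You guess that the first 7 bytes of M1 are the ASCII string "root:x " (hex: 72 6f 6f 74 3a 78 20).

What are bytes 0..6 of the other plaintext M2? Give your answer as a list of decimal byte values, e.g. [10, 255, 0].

First, E_a ⊕ E_b = (M1 ⊕ K) ⊕ (M2 ⊕ K) = M1 ⊕ M2, so the key drops out. Then M2 = (M1 ⊕ M2) ⊕ M1 over the first 7 bytes.
byte 0: (71 XOR 7b) XOR 72 = 0a XOR 72 = 78
byte 1: (f3 XOR 5d) XOR 6f = ae XOR 6f = c1
byte 2: (a4 XOR cd) XOR 6f = 69 XOR 6f = 06
byte 3: (1c XOR 81) XOR 74 = 9d XOR 74 = e9
byte 4: (84 XOR 5e) XOR 3a = da XOR 3a = e0
byte 5: (a4 XOR 43) XOR 78 = e7 XOR 78 = 9f
byte 6: (ad XOR dd) XOR 20 = 70 XOR 20 = 50

[120, 193, 6, 233, 224, 159, 80]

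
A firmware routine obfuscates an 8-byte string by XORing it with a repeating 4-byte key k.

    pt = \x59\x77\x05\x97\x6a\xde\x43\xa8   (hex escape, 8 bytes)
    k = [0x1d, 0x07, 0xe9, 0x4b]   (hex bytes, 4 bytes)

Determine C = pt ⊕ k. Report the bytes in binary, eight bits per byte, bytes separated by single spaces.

01000100 01110000 11101100 11011100 01110111 11011001 10101010 11100011

The 4-byte key repeats, so the effective keystream is 1d 07 e9 4b 1d 07 e9 4b.
byte 0:  89 ^  29 =  68
byte 1: 119 ^   7 = 112
byte 2:   5 ^ 233 = 236
byte 3: 151 ^  75 = 220
byte 4: 106 ^  29 = 119
byte 5: 222 ^   7 = 217
byte 6:  67 ^ 233 = 170
byte 7: 168 ^  75 = 227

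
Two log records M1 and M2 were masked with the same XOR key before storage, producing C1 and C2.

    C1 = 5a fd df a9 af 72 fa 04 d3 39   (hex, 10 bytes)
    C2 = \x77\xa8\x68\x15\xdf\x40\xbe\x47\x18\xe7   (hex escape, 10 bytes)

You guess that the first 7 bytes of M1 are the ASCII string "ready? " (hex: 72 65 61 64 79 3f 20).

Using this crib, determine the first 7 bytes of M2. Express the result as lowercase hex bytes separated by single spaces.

5f 30 d6 d8 09 0d 64

First, C1 ⊕ C2 = (M1 ⊕ K) ⊕ (M2 ⊕ K) = M1 ⊕ M2, so the key drops out. Then M2 = (M1 ⊕ M2) ⊕ M1 over the first 7 bytes.
byte 0: (5a XOR 77) XOR 72 = 2d XOR 72 = 5f
byte 1: (fd XOR a8) XOR 65 = 55 XOR 65 = 30
byte 2: (df XOR 68) XOR 61 = b7 XOR 61 = d6
byte 3: (a9 XOR 15) XOR 64 = bc XOR 64 = d8
byte 4: (af XOR df) XOR 79 = 70 XOR 79 = 09
byte 5: (72 XOR 40) XOR 3f = 32 XOR 3f = 0d
byte 6: (fa XOR be) XOR 20 = 44 XOR 20 = 64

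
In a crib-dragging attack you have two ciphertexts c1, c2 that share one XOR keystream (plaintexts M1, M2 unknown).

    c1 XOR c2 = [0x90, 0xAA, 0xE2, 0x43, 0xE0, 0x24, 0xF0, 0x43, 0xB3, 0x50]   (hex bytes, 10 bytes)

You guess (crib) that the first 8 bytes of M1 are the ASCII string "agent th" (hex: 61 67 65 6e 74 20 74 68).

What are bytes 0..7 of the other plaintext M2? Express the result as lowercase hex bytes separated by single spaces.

f1 cd 87 2d 94 04 84 2b

Since c1 ⊕ c2 = M1 ⊕ M2, XORing with the guessed M1 bytes yields the corresponding M2 bytes: M2 = (c1 ⊕ c2) ⊕ M1.
90 ⊕ 61 = f1
aa ⊕ 67 = cd
e2 ⊕ 65 = 87
43 ⊕ 6e = 2d
e0 ⊕ 74 = 94
24 ⊕ 20 = 04
f0 ⊕ 74 = 84
43 ⊕ 68 = 2b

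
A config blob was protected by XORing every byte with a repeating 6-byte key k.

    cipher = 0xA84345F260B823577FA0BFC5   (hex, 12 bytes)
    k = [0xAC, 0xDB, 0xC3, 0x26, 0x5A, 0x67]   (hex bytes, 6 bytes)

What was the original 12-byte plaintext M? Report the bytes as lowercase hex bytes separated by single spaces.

04 98 86 d4 3a df 8f 8c bc 86 e5 a2

The 6-byte key repeats, so the effective keystream is ac db c3 26 5a 67 ac db c3 26 5a 67.
byte 0: a8 ⊕ ac = 04
byte 1: 43 ⊕ db = 98
byte 2: 45 ⊕ c3 = 86
byte 3: f2 ⊕ 26 = d4
byte 4: 60 ⊕ 5a = 3a
byte 5: b8 ⊕ 67 = df
byte 6: 23 ⊕ ac = 8f
byte 7: 57 ⊕ db = 8c
byte 8: 7f ⊕ c3 = bc
byte 9: a0 ⊕ 26 = 86
byte 10: bf ⊕ 5a = e5
byte 11: c5 ⊕ 67 = a2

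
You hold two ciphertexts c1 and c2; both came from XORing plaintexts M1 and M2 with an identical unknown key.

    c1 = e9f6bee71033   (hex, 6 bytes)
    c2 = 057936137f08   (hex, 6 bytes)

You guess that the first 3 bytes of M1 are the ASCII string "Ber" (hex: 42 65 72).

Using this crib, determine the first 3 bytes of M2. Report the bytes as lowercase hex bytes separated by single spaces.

First, c1 ⊕ c2 = (M1 ⊕ K) ⊕ (M2 ⊕ K) = M1 ⊕ M2, so the key drops out. Then M2 = (M1 ⊕ M2) ⊕ M1 over the first 3 bytes.
byte 0: (e9 ^ 05) ^ 42 = ec ^ 42 = ae
byte 1: (f6 ^ 79) ^ 65 = 8f ^ 65 = ea
byte 2: (be ^ 36) ^ 72 = 88 ^ 72 = fa

ae ea fa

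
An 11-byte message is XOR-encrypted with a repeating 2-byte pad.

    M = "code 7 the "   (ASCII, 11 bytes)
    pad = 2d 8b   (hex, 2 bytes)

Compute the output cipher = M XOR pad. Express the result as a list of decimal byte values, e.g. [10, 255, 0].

[78, 228, 73, 238, 13, 188, 13, 255, 69, 238, 13]

The 2-byte key repeats, so the effective keystream is 2d 8b 2d 8b 2d 8b 2d 8b 2d 8b 2d.
byte 0: 63 ⊕ 2d = 4e
byte 1: 6f ⊕ 8b = e4
byte 2: 64 ⊕ 2d = 49
byte 3: 65 ⊕ 8b = ee
byte 4: 20 ⊕ 2d = 0d
byte 5: 37 ⊕ 8b = bc
byte 6: 20 ⊕ 2d = 0d
byte 7: 74 ⊕ 8b = ff
byte 8: 68 ⊕ 2d = 45
byte 9: 65 ⊕ 8b = ee
byte 10: 20 ⊕ 2d = 0d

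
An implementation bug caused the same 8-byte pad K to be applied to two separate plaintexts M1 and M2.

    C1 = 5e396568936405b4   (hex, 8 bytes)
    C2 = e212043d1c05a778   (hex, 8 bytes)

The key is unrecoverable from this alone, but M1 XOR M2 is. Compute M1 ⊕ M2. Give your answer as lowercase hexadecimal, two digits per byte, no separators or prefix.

C1 ⊕ C2 = (M1 ⊕ K) ⊕ (M2 ⊕ K) = M1 ⊕ M2 — the shared key cancels under XOR.
01011110 ^ 11100010 = 10111100
00111001 ^ 00010010 = 00101011
01100101 ^ 00000100 = 01100001
01101000 ^ 00111101 = 01010101
10010011 ^ 00011100 = 10001111
01100100 ^ 00000101 = 01100001
00000101 ^ 10100111 = 10100010
10110100 ^ 01111000 = 11001100

bc2b61558f61a2cc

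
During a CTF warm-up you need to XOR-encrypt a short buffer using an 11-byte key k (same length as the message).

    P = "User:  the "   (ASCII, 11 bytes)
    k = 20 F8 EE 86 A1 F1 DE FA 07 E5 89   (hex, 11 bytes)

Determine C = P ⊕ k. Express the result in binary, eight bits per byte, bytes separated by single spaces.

55 ⊕ 20 = 75
73 ⊕ f8 = 8b
65 ⊕ ee = 8b
72 ⊕ 86 = f4
3a ⊕ a1 = 9b
20 ⊕ f1 = d1
20 ⊕ de = fe
74 ⊕ fa = 8e
68 ⊕ 07 = 6f
65 ⊕ e5 = 80
20 ⊕ 89 = a9

01110101 10001011 10001011 11110100 10011011 11010001 11111110 10001110 01101111 10000000 10101001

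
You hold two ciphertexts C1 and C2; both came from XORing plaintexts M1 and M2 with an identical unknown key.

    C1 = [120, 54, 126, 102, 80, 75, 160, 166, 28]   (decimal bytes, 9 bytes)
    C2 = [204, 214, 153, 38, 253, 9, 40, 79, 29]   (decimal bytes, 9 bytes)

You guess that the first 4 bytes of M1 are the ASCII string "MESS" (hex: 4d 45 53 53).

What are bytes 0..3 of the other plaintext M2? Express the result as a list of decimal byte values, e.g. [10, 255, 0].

First, C1 ⊕ C2 = (M1 ⊕ K) ⊕ (M2 ⊕ K) = M1 ⊕ M2, so the key drops out. Then M2 = (M1 ⊕ M2) ⊕ M1 over the first 4 bytes.
byte 0: (78 XOR cc) XOR 4d = b4 XOR 4d = f9
byte 1: (36 XOR d6) XOR 45 = e0 XOR 45 = a5
byte 2: (7e XOR 99) XOR 53 = e7 XOR 53 = b4
byte 3: (66 XOR 26) XOR 53 = 40 XOR 53 = 13

[249, 165, 180, 19]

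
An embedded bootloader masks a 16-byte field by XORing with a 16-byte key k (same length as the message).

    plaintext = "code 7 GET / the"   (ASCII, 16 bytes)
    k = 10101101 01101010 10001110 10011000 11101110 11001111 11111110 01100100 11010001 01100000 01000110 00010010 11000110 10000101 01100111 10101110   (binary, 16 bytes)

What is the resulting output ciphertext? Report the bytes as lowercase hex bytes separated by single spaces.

ce 05 ea fd ce f8 de 23 94 34 66 3d e6 f1 0f cb

01100011 ⊕ 10101101 = 11001110
01101111 ⊕ 01101010 = 00000101
01100100 ⊕ 10001110 = 11101010
01100101 ⊕ 10011000 = 11111101
00100000 ⊕ 11101110 = 11001110
00110111 ⊕ 11001111 = 11111000
00100000 ⊕ 11111110 = 11011110
01000111 ⊕ 01100100 = 00100011
01000101 ⊕ 11010001 = 10010100
01010100 ⊕ 01100000 = 00110100
00100000 ⊕ 01000110 = 01100110
00101111 ⊕ 00010010 = 00111101
00100000 ⊕ 11000110 = 11100110
01110100 ⊕ 10000101 = 11110001
01101000 ⊕ 01100111 = 00001111
01100101 ⊕ 10101110 = 11001011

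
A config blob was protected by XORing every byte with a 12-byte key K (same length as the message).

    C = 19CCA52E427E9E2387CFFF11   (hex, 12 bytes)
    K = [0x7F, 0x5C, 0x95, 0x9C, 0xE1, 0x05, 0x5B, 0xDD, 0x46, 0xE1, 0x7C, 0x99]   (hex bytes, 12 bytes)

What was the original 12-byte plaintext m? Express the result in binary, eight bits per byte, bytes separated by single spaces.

01100110 10010000 00110000 10110010 10100011 01111011 11000101 11111110 11000001 00101110 10000011 10001000

19 ⊕ 7f = 66
cc ⊕ 5c = 90
a5 ⊕ 95 = 30
2e ⊕ 9c = b2
42 ⊕ e1 = a3
7e ⊕ 05 = 7b
9e ⊕ 5b = c5
23 ⊕ dd = fe
87 ⊕ 46 = c1
cf ⊕ e1 = 2e
ff ⊕ 7c = 83
11 ⊕ 99 = 88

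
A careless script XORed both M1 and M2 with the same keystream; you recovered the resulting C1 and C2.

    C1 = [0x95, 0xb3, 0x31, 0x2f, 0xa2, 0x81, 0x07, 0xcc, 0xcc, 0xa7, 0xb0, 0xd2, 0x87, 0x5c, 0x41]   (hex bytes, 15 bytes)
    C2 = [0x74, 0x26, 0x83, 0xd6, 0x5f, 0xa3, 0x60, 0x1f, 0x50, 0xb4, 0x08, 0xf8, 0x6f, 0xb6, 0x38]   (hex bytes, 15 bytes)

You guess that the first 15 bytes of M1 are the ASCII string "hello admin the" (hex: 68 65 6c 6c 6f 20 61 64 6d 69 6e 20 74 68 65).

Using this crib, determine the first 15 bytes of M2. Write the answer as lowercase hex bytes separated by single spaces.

89 f0 de 95 92 02 06 b7 f1 7a d6 0a 9c 82 1c

First, C1 ⊕ C2 = (M1 ⊕ K) ⊕ (M2 ⊕ K) = M1 ⊕ M2, so the key drops out. Then M2 = (M1 ⊕ M2) ⊕ M1 over the first 15 bytes.
byte 0: (95 XOR 74) XOR 68 = e1 XOR 68 = 89
byte 1: (b3 XOR 26) XOR 65 = 95 XOR 65 = f0
byte 2: (31 XOR 83) XOR 6c = b2 XOR 6c = de
byte 3: (2f XOR d6) XOR 6c = f9 XOR 6c = 95
byte 4: (a2 XOR 5f) XOR 6f = fd XOR 6f = 92
byte 5: (81 XOR a3) XOR 20 = 22 XOR 20 = 02
byte 6: (07 XOR 60) XOR 61 = 67 XOR 61 = 06
byte 7: (cc XOR 1f) XOR 64 = d3 XOR 64 = b7
byte 8: (cc XOR 50) XOR 6d = 9c XOR 6d = f1
byte 9: (a7 XOR b4) XOR 69 = 13 XOR 69 = 7a
byte 10: (b0 XOR 08) XOR 6e = b8 XOR 6e = d6
byte 11: (d2 XOR f8) XOR 20 = 2a XOR 20 = 0a
byte 12: (87 XOR 6f) XOR 74 = e8 XOR 74 = 9c
byte 13: (5c XOR b6) XOR 68 = ea XOR 68 = 82
byte 14: (41 XOR 38) XOR 65 = 79 XOR 65 = 1c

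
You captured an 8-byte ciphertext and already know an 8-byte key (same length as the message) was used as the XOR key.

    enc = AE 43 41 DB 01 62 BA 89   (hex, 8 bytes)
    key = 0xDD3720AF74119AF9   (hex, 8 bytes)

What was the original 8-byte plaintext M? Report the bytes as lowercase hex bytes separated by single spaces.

73 74 61 74 75 73 20 70

XOR is its own inverse, so applying the key byte-wise gives the result directly.
ae ^ dd = 73
43 ^ 37 = 74
41 ^ 20 = 61
db ^ af = 74
01 ^ 74 = 75
62 ^ 11 = 73
ba ^ 9a = 20
89 ^ f9 = 70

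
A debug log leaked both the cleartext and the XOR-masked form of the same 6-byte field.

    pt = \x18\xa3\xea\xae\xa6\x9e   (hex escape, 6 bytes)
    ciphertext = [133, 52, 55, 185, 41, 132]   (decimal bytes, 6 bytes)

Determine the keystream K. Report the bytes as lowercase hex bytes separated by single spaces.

Since ciphertext = pt ⊕ K, XORing both sides with pt gives K = pt ⊕ ciphertext.
byte 0: 18 ^ 85 = 9d
byte 1: a3 ^ 34 = 97
byte 2: ea ^ 37 = dd
byte 3: ae ^ b9 = 17
byte 4: a6 ^ 29 = 8f
byte 5: 9e ^ 84 = 1a

9d 97 dd 17 8f 1a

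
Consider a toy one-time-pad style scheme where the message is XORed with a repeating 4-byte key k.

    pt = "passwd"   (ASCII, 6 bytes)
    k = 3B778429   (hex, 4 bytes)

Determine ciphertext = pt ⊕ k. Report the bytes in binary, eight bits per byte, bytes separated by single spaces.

The 4-byte key repeats, so the effective keystream is 3b 77 84 29 3b 77.
byte 0: 70 xor 3b = 4b
byte 1: 61 xor 77 = 16
byte 2: 73 xor 84 = f7
byte 3: 73 xor 29 = 5a
byte 4: 77 xor 3b = 4c
byte 5: 64 xor 77 = 13

01001011 00010110 11110111 01011010 01001100 00010011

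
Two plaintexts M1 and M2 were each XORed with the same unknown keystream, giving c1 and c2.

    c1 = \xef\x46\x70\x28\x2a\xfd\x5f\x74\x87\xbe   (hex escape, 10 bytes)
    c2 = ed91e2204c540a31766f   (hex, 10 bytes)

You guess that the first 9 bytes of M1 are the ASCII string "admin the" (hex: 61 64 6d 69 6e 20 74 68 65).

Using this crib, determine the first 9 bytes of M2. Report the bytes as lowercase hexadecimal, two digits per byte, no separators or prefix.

First, c1 ⊕ c2 = (M1 ⊕ K) ⊕ (M2 ⊕ K) = M1 ⊕ M2, so the key drops out. Then M2 = (M1 ⊕ M2) ⊕ M1 over the first 9 bytes.
byte 0: (ef ^ ed) ^ 61 = 02 ^ 61 = 63
byte 1: (46 ^ 91) ^ 64 = d7 ^ 64 = b3
byte 2: (70 ^ e2) ^ 6d = 92 ^ 6d = ff
byte 3: (28 ^ 20) ^ 69 = 08 ^ 69 = 61
byte 4: (2a ^ 4c) ^ 6e = 66 ^ 6e = 08
byte 5: (fd ^ 54) ^ 20 = a9 ^ 20 = 89
byte 6: (5f ^ 0a) ^ 74 = 55 ^ 74 = 21
byte 7: (74 ^ 31) ^ 68 = 45 ^ 68 = 2d
byte 8: (87 ^ 76) ^ 65 = f1 ^ 65 = 94

63b3ff610889212d94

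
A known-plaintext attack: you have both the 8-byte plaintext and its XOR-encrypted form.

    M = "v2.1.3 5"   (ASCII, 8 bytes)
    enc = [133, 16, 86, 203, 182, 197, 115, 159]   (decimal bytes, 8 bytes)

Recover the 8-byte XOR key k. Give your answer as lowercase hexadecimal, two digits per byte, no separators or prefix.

f32278fa98f653aa

Since enc = M ⊕ k, XORing both sides with M gives k = M ⊕ enc.
76 ^ 85 = f3
32 ^ 10 = 22
2e ^ 56 = 78
31 ^ cb = fa
2e ^ b6 = 98
33 ^ c5 = f6
20 ^ 73 = 53
35 ^ 9f = aa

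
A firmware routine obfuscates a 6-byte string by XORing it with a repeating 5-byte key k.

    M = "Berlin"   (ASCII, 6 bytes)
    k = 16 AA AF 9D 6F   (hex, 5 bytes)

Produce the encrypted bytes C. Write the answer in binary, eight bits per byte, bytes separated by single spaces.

01010100 11001111 11011101 11110001 00000110 01111000

The 5-byte key repeats, so the effective keystream is 16 aa af 9d 6f 16.
byte 0:  66 xor  22 =  84
byte 1: 101 xor 170 = 207
byte 2: 114 xor 175 = 221
byte 3: 108 xor 157 = 241
byte 4: 105 xor 111 =   6
byte 5: 110 xor  22 = 120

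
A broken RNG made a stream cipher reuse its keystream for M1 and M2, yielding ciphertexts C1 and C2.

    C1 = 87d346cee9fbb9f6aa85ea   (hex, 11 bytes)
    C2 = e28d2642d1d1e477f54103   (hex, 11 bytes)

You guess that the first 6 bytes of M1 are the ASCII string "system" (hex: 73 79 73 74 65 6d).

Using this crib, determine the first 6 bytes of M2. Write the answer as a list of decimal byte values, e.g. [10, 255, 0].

First, C1 ⊕ C2 = (M1 ⊕ K) ⊕ (M2 ⊕ K) = M1 ⊕ M2, so the key drops out. Then M2 = (M1 ⊕ M2) ⊕ M1 over the first 6 bytes.
byte 0: (87 XOR e2) XOR 73 = 65 XOR 73 = 16
byte 1: (d3 XOR 8d) XOR 79 = 5e XOR 79 = 27
byte 2: (46 XOR 26) XOR 73 = 60 XOR 73 = 13
byte 3: (ce XOR 42) XOR 74 = 8c XOR 74 = f8
byte 4: (e9 XOR d1) XOR 65 = 38 XOR 65 = 5d
byte 5: (fb XOR d1) XOR 6d = 2a XOR 6d = 47

[22, 39, 19, 248, 93, 71]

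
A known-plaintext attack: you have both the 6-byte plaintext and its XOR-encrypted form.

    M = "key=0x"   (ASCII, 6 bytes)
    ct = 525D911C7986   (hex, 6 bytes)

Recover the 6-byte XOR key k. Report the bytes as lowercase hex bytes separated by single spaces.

Since ct = M ⊕ k, XORing both sides with M gives k = M ⊕ ct.
byte 0: 6b ⊕ 52 = 39
byte 1: 65 ⊕ 5d = 38
byte 2: 79 ⊕ 91 = e8
byte 3: 3d ⊕ 1c = 21
byte 4: 30 ⊕ 79 = 49
byte 5: 78 ⊕ 86 = fe

39 38 e8 21 49 fe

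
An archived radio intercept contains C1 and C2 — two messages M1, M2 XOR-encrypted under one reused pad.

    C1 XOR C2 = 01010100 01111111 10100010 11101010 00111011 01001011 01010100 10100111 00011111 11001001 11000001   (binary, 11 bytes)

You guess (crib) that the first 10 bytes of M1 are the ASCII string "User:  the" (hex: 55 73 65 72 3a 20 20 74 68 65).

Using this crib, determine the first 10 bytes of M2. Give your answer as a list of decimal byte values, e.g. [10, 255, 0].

[1, 12, 199, 152, 1, 107, 116, 211, 119, 172]

Since C1 ⊕ C2 = M1 ⊕ M2, XORing with the guessed M1 bytes yields the corresponding M2 bytes: M2 = (C1 ⊕ C2) ⊕ M1.
54 XOR 55 = 01
7f XOR 73 = 0c
a2 XOR 65 = c7
ea XOR 72 = 98
3b XOR 3a = 01
4b XOR 20 = 6b
54 XOR 20 = 74
a7 XOR 74 = d3
1f XOR 68 = 77
c9 XOR 65 = ac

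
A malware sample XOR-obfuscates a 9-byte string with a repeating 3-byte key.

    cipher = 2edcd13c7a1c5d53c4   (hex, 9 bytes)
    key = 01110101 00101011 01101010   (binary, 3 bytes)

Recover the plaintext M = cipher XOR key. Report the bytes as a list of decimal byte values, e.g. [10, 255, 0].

[91, 247, 187, 73, 81, 118, 40, 120, 174]

The 3-byte key repeats, so the effective keystream is 75 2b 6a 75 2b 6a 75 2b 6a.
byte 0: 00101110 xor 01110101 = 01011011
byte 1: 11011100 xor 00101011 = 11110111
byte 2: 11010001 xor 01101010 = 10111011
byte 3: 00111100 xor 01110101 = 01001001
byte 4: 01111010 xor 00101011 = 01010001
byte 5: 00011100 xor 01101010 = 01110110
byte 6: 01011101 xor 01110101 = 00101000
byte 7: 01010011 xor 00101011 = 01111000
byte 8: 11000100 xor 01101010 = 10101110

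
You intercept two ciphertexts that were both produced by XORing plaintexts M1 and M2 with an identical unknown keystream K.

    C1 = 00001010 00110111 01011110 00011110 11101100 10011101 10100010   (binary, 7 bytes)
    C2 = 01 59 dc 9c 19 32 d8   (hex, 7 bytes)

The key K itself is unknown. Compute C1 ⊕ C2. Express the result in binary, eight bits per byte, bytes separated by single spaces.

C1 ⊕ C2 = (M1 ⊕ K) ⊕ (M2 ⊕ K) = M1 ⊕ M2 — the shared key cancels under XOR.
byte 0: 0a ⊕ 01 = 0b
byte 1: 37 ⊕ 59 = 6e
byte 2: 5e ⊕ dc = 82
byte 3: 1e ⊕ 9c = 82
byte 4: ec ⊕ 19 = f5
byte 5: 9d ⊕ 32 = af
byte 6: a2 ⊕ d8 = 7a

00001011 01101110 10000010 10000010 11110101 10101111 01111010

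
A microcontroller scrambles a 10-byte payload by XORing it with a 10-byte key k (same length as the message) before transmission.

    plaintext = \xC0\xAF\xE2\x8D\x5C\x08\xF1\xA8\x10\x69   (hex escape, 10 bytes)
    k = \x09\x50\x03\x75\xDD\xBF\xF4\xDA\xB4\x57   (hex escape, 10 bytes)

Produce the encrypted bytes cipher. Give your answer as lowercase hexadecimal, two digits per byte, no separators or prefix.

c9ffe1f881b70572a43e

byte 0: c0 XOR 09 = c9
byte 1: af XOR 50 = ff
byte 2: e2 XOR 03 = e1
byte 3: 8d XOR 75 = f8
byte 4: 5c XOR dd = 81
byte 5: 08 XOR bf = b7
byte 6: f1 XOR f4 = 05
byte 7: a8 XOR da = 72
byte 8: 10 XOR b4 = a4
byte 9: 69 XOR 57 = 3e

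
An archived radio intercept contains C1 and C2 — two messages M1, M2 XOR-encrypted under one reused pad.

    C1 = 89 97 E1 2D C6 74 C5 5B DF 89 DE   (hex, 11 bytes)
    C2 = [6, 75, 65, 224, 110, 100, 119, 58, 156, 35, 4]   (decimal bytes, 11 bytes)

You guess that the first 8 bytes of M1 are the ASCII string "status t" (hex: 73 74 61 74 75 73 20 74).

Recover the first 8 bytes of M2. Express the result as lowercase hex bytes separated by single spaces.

First, C1 ⊕ C2 = (M1 ⊕ K) ⊕ (M2 ⊕ K) = M1 ⊕ M2, so the key drops out. Then M2 = (M1 ⊕ M2) ⊕ M1 over the first 8 bytes.
byte 0: (89 xor 06) xor 73 = 8f xor 73 = fc
byte 1: (97 xor 4b) xor 74 = dc xor 74 = a8
byte 2: (e1 xor 41) xor 61 = a0 xor 61 = c1
byte 3: (2d xor e0) xor 74 = cd xor 74 = b9
byte 4: (c6 xor 6e) xor 75 = a8 xor 75 = dd
byte 5: (74 xor 64) xor 73 = 10 xor 73 = 63
byte 6: (c5 xor 77) xor 20 = b2 xor 20 = 92
byte 7: (5b xor 3a) xor 74 = 61 xor 74 = 15

fc a8 c1 b9 dd 63 92 15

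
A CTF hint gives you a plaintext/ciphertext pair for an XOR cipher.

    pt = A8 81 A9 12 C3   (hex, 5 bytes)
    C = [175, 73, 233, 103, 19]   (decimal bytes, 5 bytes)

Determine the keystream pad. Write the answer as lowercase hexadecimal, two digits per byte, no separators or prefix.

Since C = pt ⊕ pad, XORing both sides with pt gives pad = pt ⊕ C.
byte 0: a8 xor af = 07
byte 1: 81 xor 49 = c8
byte 2: a9 xor e9 = 40
byte 3: 12 xor 67 = 75
byte 4: c3 xor 13 = d0

07c84075d0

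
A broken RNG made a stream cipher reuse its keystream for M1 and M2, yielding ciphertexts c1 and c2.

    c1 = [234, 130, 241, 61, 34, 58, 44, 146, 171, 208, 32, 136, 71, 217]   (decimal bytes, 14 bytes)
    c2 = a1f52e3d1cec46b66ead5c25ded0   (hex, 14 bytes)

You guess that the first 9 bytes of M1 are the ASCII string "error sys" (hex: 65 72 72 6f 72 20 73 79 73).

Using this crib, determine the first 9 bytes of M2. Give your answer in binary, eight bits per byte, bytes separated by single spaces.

First, c1 ⊕ c2 = (M1 ⊕ K) ⊕ (M2 ⊕ K) = M1 ⊕ M2, so the key drops out. Then M2 = (M1 ⊕ M2) ⊕ M1 over the first 9 bytes.
byte 0: (ea ⊕ a1) ⊕ 65 = 4b ⊕ 65 = 2e
byte 1: (82 ⊕ f5) ⊕ 72 = 77 ⊕ 72 = 05
byte 2: (f1 ⊕ 2e) ⊕ 72 = df ⊕ 72 = ad
byte 3: (3d ⊕ 3d) ⊕ 6f = 00 ⊕ 6f = 6f
byte 4: (22 ⊕ 1c) ⊕ 72 = 3e ⊕ 72 = 4c
byte 5: (3a ⊕ ec) ⊕ 20 = d6 ⊕ 20 = f6
byte 6: (2c ⊕ 46) ⊕ 73 = 6a ⊕ 73 = 19
byte 7: (92 ⊕ b6) ⊕ 79 = 24 ⊕ 79 = 5d
byte 8: (ab ⊕ 6e) ⊕ 73 = c5 ⊕ 73 = b6

00101110 00000101 10101101 01101111 01001100 11110110 00011001 01011101 10110110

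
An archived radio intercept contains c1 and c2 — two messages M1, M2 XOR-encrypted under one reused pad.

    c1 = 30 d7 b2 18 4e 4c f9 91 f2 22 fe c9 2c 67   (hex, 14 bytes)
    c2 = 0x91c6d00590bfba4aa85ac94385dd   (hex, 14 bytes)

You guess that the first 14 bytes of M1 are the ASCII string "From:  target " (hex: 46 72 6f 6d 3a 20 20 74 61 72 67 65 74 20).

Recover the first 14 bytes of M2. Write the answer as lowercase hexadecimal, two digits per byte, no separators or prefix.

e7630d70e4d363af3b0a50efdd9a

First, c1 ⊕ c2 = (M1 ⊕ K) ⊕ (M2 ⊕ K) = M1 ⊕ M2, so the key drops out. Then M2 = (M1 ⊕ M2) ⊕ M1 over the first 14 bytes.
byte 0: (30 ^ 91) ^ 46 = a1 ^ 46 = e7
byte 1: (d7 ^ c6) ^ 72 = 11 ^ 72 = 63
byte 2: (b2 ^ d0) ^ 6f = 62 ^ 6f = 0d
byte 3: (18 ^ 05) ^ 6d = 1d ^ 6d = 70
byte 4: (4e ^ 90) ^ 3a = de ^ 3a = e4
byte 5: (4c ^ bf) ^ 20 = f3 ^ 20 = d3
byte 6: (f9 ^ ba) ^ 20 = 43 ^ 20 = 63
byte 7: (91 ^ 4a) ^ 74 = db ^ 74 = af
byte 8: (f2 ^ a8) ^ 61 = 5a ^ 61 = 3b
byte 9: (22 ^ 5a) ^ 72 = 78 ^ 72 = 0a
byte 10: (fe ^ c9) ^ 67 = 37 ^ 67 = 50
byte 11: (c9 ^ 43) ^ 65 = 8a ^ 65 = ef
byte 12: (2c ^ 85) ^ 74 = a9 ^ 74 = dd
byte 13: (67 ^ dd) ^ 20 = ba ^ 20 = 9a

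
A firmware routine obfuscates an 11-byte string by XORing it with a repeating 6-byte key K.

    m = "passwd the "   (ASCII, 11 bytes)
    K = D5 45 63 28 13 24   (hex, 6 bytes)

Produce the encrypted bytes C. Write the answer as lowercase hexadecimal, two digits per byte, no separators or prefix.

The 6-byte key repeats, so the effective keystream is d5 45 63 28 13 24 d5 45 63 28 13.
byte 0: 70 xor d5 = a5
byte 1: 61 xor 45 = 24
byte 2: 73 xor 63 = 10
byte 3: 73 xor 28 = 5b
byte 4: 77 xor 13 = 64
byte 5: 64 xor 24 = 40
byte 6: 20 xor d5 = f5
byte 7: 74 xor 45 = 31
byte 8: 68 xor 63 = 0b
byte 9: 65 xor 28 = 4d
byte 10: 20 xor 13 = 33

a524105b6440f5310b4d33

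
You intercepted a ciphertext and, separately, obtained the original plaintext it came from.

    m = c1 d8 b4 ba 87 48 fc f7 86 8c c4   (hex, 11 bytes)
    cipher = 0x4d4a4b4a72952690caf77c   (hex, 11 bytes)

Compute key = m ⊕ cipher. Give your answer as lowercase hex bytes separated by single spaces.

8c 92 ff f0 f5 dd da 67 4c 7b b8

Since cipher = m ⊕ key, XORing both sides with m gives key = m ⊕ cipher.
193 XOR  77 = 140
216 XOR  74 = 146
180 XOR  75 = 255
186 XOR  74 = 240
135 XOR 114 = 245
 72 XOR 149 = 221
252 XOR  38 = 218
247 XOR 144 = 103
134 XOR 202 =  76
140 XOR 247 = 123
196 XOR 124 = 184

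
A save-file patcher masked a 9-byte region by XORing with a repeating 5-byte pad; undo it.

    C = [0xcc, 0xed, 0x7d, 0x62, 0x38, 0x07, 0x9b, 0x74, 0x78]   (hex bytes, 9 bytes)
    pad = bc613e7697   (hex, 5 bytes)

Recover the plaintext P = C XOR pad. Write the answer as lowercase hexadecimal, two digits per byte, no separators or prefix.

708c4314afbbfa4a0e

The 5-byte key repeats, so the effective keystream is bc 61 3e 76 97 bc 61 3e 76.
byte 0: 204 xor 188 = 112
byte 1: 237 xor  97 = 140
byte 2: 125 xor  62 =  67
byte 3:  98 xor 118 =  20
byte 4:  56 xor 151 = 175
byte 5:   7 xor 188 = 187
byte 6: 155 xor  97 = 250
byte 7: 116 xor  62 =  74
byte 8: 120 xor 118 =  14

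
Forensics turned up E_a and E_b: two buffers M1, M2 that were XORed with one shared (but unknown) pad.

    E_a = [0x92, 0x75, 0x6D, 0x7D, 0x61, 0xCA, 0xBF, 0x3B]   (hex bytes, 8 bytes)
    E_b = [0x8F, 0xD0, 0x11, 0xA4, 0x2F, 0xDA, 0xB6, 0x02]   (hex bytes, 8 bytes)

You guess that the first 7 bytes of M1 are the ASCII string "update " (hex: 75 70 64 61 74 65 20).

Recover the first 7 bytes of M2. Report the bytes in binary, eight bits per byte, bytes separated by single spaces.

01101000 11010101 00011000 10111000 00111010 01110101 00101001

First, E_a ⊕ E_b = (M1 ⊕ K) ⊕ (M2 ⊕ K) = M1 ⊕ M2, so the key drops out. Then M2 = (M1 ⊕ M2) ⊕ M1 over the first 7 bytes.
byte 0: (92 xor 8f) xor 75 = 1d xor 75 = 68
byte 1: (75 xor d0) xor 70 = a5 xor 70 = d5
byte 2: (6d xor 11) xor 64 = 7c xor 64 = 18
byte 3: (7d xor a4) xor 61 = d9 xor 61 = b8
byte 4: (61 xor 2f) xor 74 = 4e xor 74 = 3a
byte 5: (ca xor da) xor 65 = 10 xor 65 = 75
byte 6: (bf xor b6) xor 20 = 09 xor 20 = 29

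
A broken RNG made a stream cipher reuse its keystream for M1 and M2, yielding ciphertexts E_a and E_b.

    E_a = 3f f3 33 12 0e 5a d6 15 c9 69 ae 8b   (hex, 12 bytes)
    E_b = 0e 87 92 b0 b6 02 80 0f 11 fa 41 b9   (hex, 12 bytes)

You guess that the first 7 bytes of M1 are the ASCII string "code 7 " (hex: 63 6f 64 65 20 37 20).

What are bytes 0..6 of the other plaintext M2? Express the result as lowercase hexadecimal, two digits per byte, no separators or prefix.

First, E_a ⊕ E_b = (M1 ⊕ K) ⊕ (M2 ⊕ K) = M1 ⊕ M2, so the key drops out. Then M2 = (M1 ⊕ M2) ⊕ M1 over the first 7 bytes.
byte 0: (3f ⊕ 0e) ⊕ 63 = 31 ⊕ 63 = 52
byte 1: (f3 ⊕ 87) ⊕ 6f = 74 ⊕ 6f = 1b
byte 2: (33 ⊕ 92) ⊕ 64 = a1 ⊕ 64 = c5
byte 3: (12 ⊕ b0) ⊕ 65 = a2 ⊕ 65 = c7
byte 4: (0e ⊕ b6) ⊕ 20 = b8 ⊕ 20 = 98
byte 5: (5a ⊕ 02) ⊕ 37 = 58 ⊕ 37 = 6f
byte 6: (d6 ⊕ 80) ⊕ 20 = 56 ⊕ 20 = 76

521bc5c7986f76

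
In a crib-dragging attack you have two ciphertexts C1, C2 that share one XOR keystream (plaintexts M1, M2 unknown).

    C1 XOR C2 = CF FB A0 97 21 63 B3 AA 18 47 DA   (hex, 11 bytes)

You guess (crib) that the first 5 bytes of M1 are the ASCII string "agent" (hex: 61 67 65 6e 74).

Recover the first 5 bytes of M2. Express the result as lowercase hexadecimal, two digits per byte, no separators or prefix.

ae9cc5f955

Since C1 ⊕ C2 = M1 ⊕ M2, XORing with the guessed M1 bytes yields the corresponding M2 bytes: M2 = (C1 ⊕ C2) ⊕ M1.
byte 0: cf ^ 61 = ae
byte 1: fb ^ 67 = 9c
byte 2: a0 ^ 65 = c5
byte 3: 97 ^ 6e = f9
byte 4: 21 ^ 74 = 55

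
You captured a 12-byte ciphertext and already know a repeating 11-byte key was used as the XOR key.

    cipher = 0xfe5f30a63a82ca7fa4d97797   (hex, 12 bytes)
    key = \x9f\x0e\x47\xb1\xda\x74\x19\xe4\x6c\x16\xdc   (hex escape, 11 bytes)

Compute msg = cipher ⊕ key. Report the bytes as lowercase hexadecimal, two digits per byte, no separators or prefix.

The 11-byte key repeats, so the effective keystream is 9f 0e 47 b1 da 74 19 e4 6c 16 dc 9f.
byte 0: 11111110 xor 10011111 = 01100001
byte 1: 01011111 xor 00001110 = 01010001
byte 2: 00110000 xor 01000111 = 01110111
byte 3: 10100110 xor 10110001 = 00010111
byte 4: 00111010 xor 11011010 = 11100000
byte 5: 10000010 xor 01110100 = 11110110
byte 6: 11001010 xor 00011001 = 11010011
byte 7: 01111111 xor 11100100 = 10011011
byte 8: 10100100 xor 01101100 = 11001000
byte 9: 11011001 xor 00010110 = 11001111
byte 10: 01110111 xor 11011100 = 10101011
byte 11: 10010111 xor 10011111 = 00001000

61517717e0f6d39bc8cfab08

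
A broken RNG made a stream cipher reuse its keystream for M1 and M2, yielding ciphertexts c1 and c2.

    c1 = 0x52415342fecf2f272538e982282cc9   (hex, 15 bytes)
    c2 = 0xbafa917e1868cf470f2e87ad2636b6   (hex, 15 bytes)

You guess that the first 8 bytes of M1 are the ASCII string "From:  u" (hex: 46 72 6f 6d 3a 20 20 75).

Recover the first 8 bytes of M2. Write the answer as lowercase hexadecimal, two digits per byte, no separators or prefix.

aec9ad51dc87c015

First, c1 ⊕ c2 = (M1 ⊕ K) ⊕ (M2 ⊕ K) = M1 ⊕ M2, so the key drops out. Then M2 = (M1 ⊕ M2) ⊕ M1 over the first 8 bytes.
byte 0: (52 xor ba) xor 46 = e8 xor 46 = ae
byte 1: (41 xor fa) xor 72 = bb xor 72 = c9
byte 2: (53 xor 91) xor 6f = c2 xor 6f = ad
byte 3: (42 xor 7e) xor 6d = 3c xor 6d = 51
byte 4: (fe xor 18) xor 3a = e6 xor 3a = dc
byte 5: (cf xor 68) xor 20 = a7 xor 20 = 87
byte 6: (2f xor cf) xor 20 = e0 xor 20 = c0
byte 7: (27 xor 47) xor 75 = 60 xor 75 = 15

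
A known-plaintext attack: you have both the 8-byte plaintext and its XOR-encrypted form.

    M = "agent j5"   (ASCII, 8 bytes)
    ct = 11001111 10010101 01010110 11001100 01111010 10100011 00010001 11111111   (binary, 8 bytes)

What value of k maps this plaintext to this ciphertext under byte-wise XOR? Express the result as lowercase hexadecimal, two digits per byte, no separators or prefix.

Since ct = M ⊕ k, XORing both sides with M gives k = M ⊕ ct.
byte 0: 61 XOR cf = ae
byte 1: 67 XOR 95 = f2
byte 2: 65 XOR 56 = 33
byte 3: 6e XOR cc = a2
byte 4: 74 XOR 7a = 0e
byte 5: 20 XOR a3 = 83
byte 6: 6a XOR 11 = 7b
byte 7: 35 XOR ff = ca

aef233a20e837bca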